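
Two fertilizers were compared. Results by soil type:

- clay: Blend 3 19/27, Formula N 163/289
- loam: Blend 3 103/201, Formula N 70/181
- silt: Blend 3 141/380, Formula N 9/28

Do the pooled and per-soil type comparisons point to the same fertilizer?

Clay: Blend 3 19/27 = 70.4%, Formula N 163/289 = 56.4% → Blend 3
Loam: Blend 3 103/201 = 51.2%, Formula N 70/181 = 38.7% → Blend 3
Silt: Blend 3 141/380 = 37.1%, Formula N 9/28 = 32.1% → Blend 3
Overall: Blend 3 263/608 = 43.3%, Formula N 242/498 = 48.6% → Formula N
Blend 3 wins each soil group but Formula N wins overall — the comparison reverses. Blend 3's plots skew toward silt, which has a lower base rate.

No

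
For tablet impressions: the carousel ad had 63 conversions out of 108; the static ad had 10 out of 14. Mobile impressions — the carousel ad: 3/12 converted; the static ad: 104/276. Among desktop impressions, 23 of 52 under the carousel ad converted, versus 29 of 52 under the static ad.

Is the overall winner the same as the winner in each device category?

No

Tablet: the carousel ad 63/108 = 58.3%, the static ad 10/14 = 71.4% → the static ad
Mobile: the carousel ad 3/12 = 25.0%, the static ad 104/276 = 37.7% → the static ad
Desktop: the carousel ad 23/52 = 44.2%, the static ad 29/52 = 55.8% → the static ad
Overall: the carousel ad 89/172 = 51.7%, the static ad 143/342 = 41.8% → the carousel ad
The static ad wins each device group but the carousel ad wins overall — the comparison reverses. The static ad's impressions skew toward mobile, which has a lower base rate.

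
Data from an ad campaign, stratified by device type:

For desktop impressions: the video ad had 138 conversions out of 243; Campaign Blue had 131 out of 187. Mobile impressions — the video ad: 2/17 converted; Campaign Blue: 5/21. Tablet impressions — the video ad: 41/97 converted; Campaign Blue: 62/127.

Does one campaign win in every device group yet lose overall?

Desktop: the video ad 138/243 = 56.8%, Campaign Blue 131/187 = 70.1% → Campaign Blue
Mobile: the video ad 2/17 = 11.8%, Campaign Blue 5/21 = 23.8% → Campaign Blue
Tablet: the video ad 41/97 = 42.3%, Campaign Blue 62/127 = 48.8% → Campaign Blue
Overall: the video ad 181/357 = 50.7%, Campaign Blue 198/335 = 59.1% → Campaign Blue
Campaign Blue wins overall and in every device group — no reversal.

No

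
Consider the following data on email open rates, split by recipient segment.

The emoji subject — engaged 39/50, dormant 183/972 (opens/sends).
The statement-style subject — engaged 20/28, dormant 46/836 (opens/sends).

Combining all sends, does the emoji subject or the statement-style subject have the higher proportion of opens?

Engaged: the emoji subject 39/50 = 78.0%, the statement-style subject 20/28 = 71.4% → the emoji subject
Dormant: the emoji subject 183/972 = 18.8%, the statement-style subject 46/836 = 5.5% → the emoji subject
Overall: the emoji subject 222/1022 = 21.7%, the statement-style subject 66/864 = 7.6% → the emoji subject

the emoji subject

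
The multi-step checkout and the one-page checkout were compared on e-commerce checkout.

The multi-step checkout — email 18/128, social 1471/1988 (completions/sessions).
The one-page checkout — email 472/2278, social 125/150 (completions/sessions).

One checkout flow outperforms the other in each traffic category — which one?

Email: the multi-step checkout 18/128 = 14.1%, the one-page checkout 472/2278 = 20.7% → the one-page checkout
Social: the multi-step checkout 1471/1988 = 74.0%, the one-page checkout 125/150 = 83.3% → the one-page checkout
The one-page checkout has the higher rate in both groups.

the one-page checkout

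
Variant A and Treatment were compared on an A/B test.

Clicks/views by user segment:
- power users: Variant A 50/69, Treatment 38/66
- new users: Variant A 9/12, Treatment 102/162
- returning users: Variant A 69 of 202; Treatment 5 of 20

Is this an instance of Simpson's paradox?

Power users: Variant A 50/69 = 72.5%, Treatment 38/66 = 57.6% → Variant A
New users: Variant A 9/12 = 75.0%, Treatment 102/162 = 63.0% → Variant A
Returning users: Variant A 69/202 = 34.2%, Treatment 5/20 = 25.0% → Variant A
Overall: Variant A 128/283 = 45.2%, Treatment 145/248 = 58.5% → Treatment
Variant A wins each user group but Treatment wins overall — the comparison reverses. Variant A's views skew toward returning users, which has a lower base rate.

Yes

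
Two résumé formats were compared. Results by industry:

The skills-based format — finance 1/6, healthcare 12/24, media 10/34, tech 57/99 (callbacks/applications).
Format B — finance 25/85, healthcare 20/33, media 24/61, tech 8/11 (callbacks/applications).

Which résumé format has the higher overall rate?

the skills-based format

Finance: the skills-based format 1/6 = 16.7%, Format B 25/85 = 29.4% → Format B
Healthcare: the skills-based format 12/24 = 50.0%, Format B 20/33 = 60.6% → Format B
Media: the skills-based format 10/34 = 29.4%, Format B 24/61 = 39.3% → Format B
Tech: the skills-based format 57/99 = 57.6%, Format B 8/11 = 72.7% → Format B
Overall: the skills-based format 80/163 = 49.1%, Format B 77/190 = 40.5% → the skills-based format
(Format B wins every industry group but the skills-based format wins overall — Format B's applications skew toward the low-rate finance group.)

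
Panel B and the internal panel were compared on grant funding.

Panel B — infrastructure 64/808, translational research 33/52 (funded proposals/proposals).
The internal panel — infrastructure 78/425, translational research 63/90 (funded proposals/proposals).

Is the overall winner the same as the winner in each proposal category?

Infrastructure: Panel B 64/808 = 7.9%, the internal panel 78/425 = 18.4% → the internal panel
Translational research: Panel B 33/52 = 63.5%, the internal panel 63/90 = 70.0% → the internal panel
Overall: Panel B 97/860 = 11.3%, the internal panel 141/515 = 27.4% → the internal panel
The internal panel wins overall and in every proposal group — no reversal.

Yes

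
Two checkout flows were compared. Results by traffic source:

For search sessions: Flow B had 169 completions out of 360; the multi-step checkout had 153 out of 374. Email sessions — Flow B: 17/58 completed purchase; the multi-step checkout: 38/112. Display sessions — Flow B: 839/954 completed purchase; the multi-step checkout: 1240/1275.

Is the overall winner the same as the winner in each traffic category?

No

Search: Flow B 169/360 = 46.9%, the multi-step checkout 153/374 = 40.9% → Flow B
Email: Flow B 17/58 = 29.3%, the multi-step checkout 38/112 = 33.9% → the multi-step checkout
Display: Flow B 839/954 = 87.9%, the multi-step checkout 1240/1275 = 97.3% → the multi-step checkout
Overall: Flow B 1025/1372 = 74.7%, the multi-step checkout 1431/1761 = 81.3% → the multi-step checkout
Neither sweeps: Flow B wins 1 of 3 groups, the multi-step checkout wins 2. The multi-step checkout wins overall but not every group — no Simpson reversal.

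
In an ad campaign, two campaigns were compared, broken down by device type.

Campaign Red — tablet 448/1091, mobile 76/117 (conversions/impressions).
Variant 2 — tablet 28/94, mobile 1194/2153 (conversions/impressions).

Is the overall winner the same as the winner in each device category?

Tablet: Campaign Red 448/1091 = 41.1%, Variant 2 28/94 = 29.8% → Campaign Red
Mobile: Campaign Red 76/117 = 65.0%, Variant 2 1194/2153 = 55.5% → Campaign Red
Overall: Campaign Red 524/1208 = 43.4%, Variant 2 1222/2247 = 54.4% → Variant 2
Campaign Red wins each device group but Variant 2 wins overall — the comparison reverses. Campaign Red's impressions skew toward tablet, which has a lower base rate.

No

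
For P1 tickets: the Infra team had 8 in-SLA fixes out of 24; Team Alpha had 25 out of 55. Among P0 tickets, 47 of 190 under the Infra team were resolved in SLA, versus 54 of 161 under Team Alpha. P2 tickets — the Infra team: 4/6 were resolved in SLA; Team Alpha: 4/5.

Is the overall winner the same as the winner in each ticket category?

P1: the Infra team 8/24 = 33.3%, Team Alpha 25/55 = 45.5% → Team Alpha
P0: the Infra team 47/190 = 24.7%, Team Alpha 54/161 = 33.5% → Team Alpha
P2: the Infra team 4/6 = 66.7%, Team Alpha 4/5 = 80.0% → Team Alpha
Overall: the Infra team 59/220 = 26.8%, Team Alpha 83/221 = 37.6% → Team Alpha
Team Alpha wins overall and in every ticket group — no reversal.

Yes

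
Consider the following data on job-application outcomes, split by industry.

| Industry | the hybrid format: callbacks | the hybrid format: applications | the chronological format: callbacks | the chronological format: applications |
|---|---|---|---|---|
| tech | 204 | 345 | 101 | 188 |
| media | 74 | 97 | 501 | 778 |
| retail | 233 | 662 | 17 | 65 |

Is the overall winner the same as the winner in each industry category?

No

Tech: the hybrid format 204/345 = 59.1%, the chronological format 101/188 = 53.7% → the hybrid format
Media: the hybrid format 74/97 = 76.3%, the chronological format 501/778 = 64.4% → the hybrid format
Retail: the hybrid format 233/662 = 35.2%, the chronological format 17/65 = 26.2% → the hybrid format
Overall: the hybrid format 511/1104 = 46.3%, the chronological format 619/1031 = 60.0% → the chronological format
The hybrid format wins each industry group but the chronological format wins overall — the comparison reverses. The hybrid format's applications skew toward retail, which has a lower base rate.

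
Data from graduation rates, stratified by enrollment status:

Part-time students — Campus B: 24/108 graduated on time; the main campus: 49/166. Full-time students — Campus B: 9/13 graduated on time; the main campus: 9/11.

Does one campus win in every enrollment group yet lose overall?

Part-time: Campus B 24/108 = 22.2%, the main campus 49/166 = 29.5% → the main campus
Full-time: Campus B 9/13 = 69.2%, the main campus 9/11 = 81.8% → the main campus
Overall: Campus B 33/121 = 27.3%, the main campus 58/177 = 32.8% → the main campus
The main campus wins overall and in every enrollment group — no reversal.

No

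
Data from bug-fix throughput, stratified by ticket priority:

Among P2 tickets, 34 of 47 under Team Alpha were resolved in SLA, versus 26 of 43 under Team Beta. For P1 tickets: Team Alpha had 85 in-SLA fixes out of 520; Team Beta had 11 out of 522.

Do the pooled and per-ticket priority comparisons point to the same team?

Yes

P2: Team Alpha 34/47 = 72.3%, Team Beta 26/43 = 60.5% → Team Alpha
P1: Team Alpha 85/520 = 16.3%, Team Beta 11/522 = 2.1% → Team Alpha
Overall: Team Alpha 119/567 = 21.0%, Team Beta 37/565 = 6.5% → Team Alpha
Team Alpha wins overall and in every ticket group — no reversal.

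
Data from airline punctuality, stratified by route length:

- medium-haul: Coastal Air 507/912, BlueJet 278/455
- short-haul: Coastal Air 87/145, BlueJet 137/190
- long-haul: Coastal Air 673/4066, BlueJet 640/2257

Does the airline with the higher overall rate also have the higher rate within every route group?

Yes

Medium-haul: Coastal Air 507/912 = 55.6%, BlueJet 278/455 = 61.1% → BlueJet
Short-haul: Coastal Air 87/145 = 60.0%, BlueJet 137/190 = 72.1% → BlueJet
Long-haul: Coastal Air 673/4066 = 16.6%, BlueJet 640/2257 = 28.4% → BlueJet
Overall: Coastal Air 1267/5123 = 24.7%, BlueJet 1055/2902 = 36.4% → BlueJet
BlueJet wins overall and in every route group — no reversal.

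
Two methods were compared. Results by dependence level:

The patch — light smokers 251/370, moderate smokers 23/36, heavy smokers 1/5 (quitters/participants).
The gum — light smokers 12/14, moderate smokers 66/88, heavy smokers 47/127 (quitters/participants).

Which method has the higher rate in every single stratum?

Light smokers: the patch 251/370 = 67.8%, the gum 12/14 = 85.7% → the gum
Moderate smokers: the patch 23/36 = 63.9%, the gum 66/88 = 75.0% → the gum
Heavy smokers: the patch 1/5 = 20.0%, the gum 47/127 = 37.0% → the gum
The gum has the higher rate in all 3 groups.

the gum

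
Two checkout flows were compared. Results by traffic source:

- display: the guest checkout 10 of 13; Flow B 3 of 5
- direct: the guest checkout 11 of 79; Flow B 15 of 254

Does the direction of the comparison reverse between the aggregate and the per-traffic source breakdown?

Display: the guest checkout 10/13 = 76.9%, Flow B 3/5 = 60.0% → the guest checkout
Direct: the guest checkout 11/79 = 13.9%, Flow B 15/254 = 5.9% → the guest checkout
Overall: the guest checkout 21/92 = 22.8%, Flow B 18/259 = 6.9% → the guest checkout
The guest checkout wins overall and in every traffic group — no reversal.

No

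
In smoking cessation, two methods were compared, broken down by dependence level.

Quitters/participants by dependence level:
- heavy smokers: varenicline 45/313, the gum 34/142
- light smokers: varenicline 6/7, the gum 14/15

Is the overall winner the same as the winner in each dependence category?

Heavy smokers: varenicline 45/313 = 14.4%, the gum 34/142 = 23.9% → the gum
Light smokers: varenicline 6/7 = 85.7%, the gum 14/15 = 93.3% → the gum
Overall: varenicline 51/320 = 15.9%, the gum 48/157 = 30.6% → the gum
The gum wins overall and in every dependence group — no reversal.

Yes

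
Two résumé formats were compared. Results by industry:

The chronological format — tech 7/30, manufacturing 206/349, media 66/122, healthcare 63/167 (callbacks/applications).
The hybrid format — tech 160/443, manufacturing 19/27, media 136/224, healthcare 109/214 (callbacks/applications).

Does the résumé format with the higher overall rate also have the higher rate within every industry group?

No

Tech: the chronological format 7/30 = 23.3%, the hybrid format 160/443 = 36.1% → the hybrid format
Manufacturing: the chronological format 206/349 = 59.0%, the hybrid format 19/27 = 70.4% → the hybrid format
Media: the chronological format 66/122 = 54.1%, the hybrid format 136/224 = 60.7% → the hybrid format
Healthcare: the chronological format 63/167 = 37.7%, the hybrid format 109/214 = 50.9% → the hybrid format
Overall: the chronological format 342/668 = 51.2%, the hybrid format 424/908 = 46.7% → the chronological format
The hybrid format wins each industry group but the chronological format wins overall — the comparison reverses. The hybrid format's applications skew toward tech, which has a lower base rate.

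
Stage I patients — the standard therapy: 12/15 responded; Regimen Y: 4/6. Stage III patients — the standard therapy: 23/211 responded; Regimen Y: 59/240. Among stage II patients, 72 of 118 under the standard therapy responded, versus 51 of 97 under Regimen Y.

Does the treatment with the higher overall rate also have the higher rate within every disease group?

Stage I: the standard therapy 12/15 = 80.0%, Regimen Y 4/6 = 66.7% → the standard therapy
Stage III: the standard therapy 23/211 = 10.9%, Regimen Y 59/240 = 24.6% → Regimen Y
Stage II: the standard therapy 72/118 = 61.0%, Regimen Y 51/97 = 52.6% → the standard therapy
Overall: the standard therapy 107/344 = 31.1%, Regimen Y 114/343 = 33.2% → Regimen Y
Neither sweeps: the standard therapy wins 2 of 3 groups, Regimen Y wins 1. Regimen Y wins overall but not every group — no Simpson reversal.

No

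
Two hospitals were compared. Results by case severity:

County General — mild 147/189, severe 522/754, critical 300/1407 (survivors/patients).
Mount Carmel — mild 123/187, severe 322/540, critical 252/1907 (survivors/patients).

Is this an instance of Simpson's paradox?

Mild: County General 147/189 = 77.8%, Mount Carmel 123/187 = 65.8% → County General
Severe: County General 522/754 = 69.2%, Mount Carmel 322/540 = 59.6% → County General
Critical: County General 300/1407 = 21.3%, Mount Carmel 252/1907 = 13.2% → County General
Overall: County General 969/2350 = 41.2%, Mount Carmel 697/2634 = 26.5% → County General
County General wins overall and in every case group — no reversal.

No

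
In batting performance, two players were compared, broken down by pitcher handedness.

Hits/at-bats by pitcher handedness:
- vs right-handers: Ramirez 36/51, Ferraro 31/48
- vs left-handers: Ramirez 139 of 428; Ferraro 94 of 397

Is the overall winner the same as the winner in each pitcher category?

Vs right-handers: Ramirez 36/51 = 70.6%, Ferraro 31/48 = 64.6% → Ramirez
Vs left-handers: Ramirez 139/428 = 32.5%, Ferraro 94/397 = 23.7% → Ramirez
Overall: Ramirez 175/479 = 36.5%, Ferraro 125/445 = 28.1% → Ramirez
Ramirez wins overall and in every pitcher group — no reversal.

Yes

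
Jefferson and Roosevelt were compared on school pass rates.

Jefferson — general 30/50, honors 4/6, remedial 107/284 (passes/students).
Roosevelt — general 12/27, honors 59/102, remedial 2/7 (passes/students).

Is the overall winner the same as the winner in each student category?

No

General: Jefferson 30/50 = 60.0%, Roosevelt 12/27 = 44.4% → Jefferson
Honors: Jefferson 4/6 = 66.7%, Roosevelt 59/102 = 57.8% → Jefferson
Remedial: Jefferson 107/284 = 37.7%, Roosevelt 2/7 = 28.6% → Jefferson
Overall: Jefferson 141/340 = 41.5%, Roosevelt 73/136 = 53.7% → Roosevelt
Jefferson wins each student group but Roosevelt wins overall — the comparison reverses. Jefferson's students skew toward remedial, which has a lower base rate.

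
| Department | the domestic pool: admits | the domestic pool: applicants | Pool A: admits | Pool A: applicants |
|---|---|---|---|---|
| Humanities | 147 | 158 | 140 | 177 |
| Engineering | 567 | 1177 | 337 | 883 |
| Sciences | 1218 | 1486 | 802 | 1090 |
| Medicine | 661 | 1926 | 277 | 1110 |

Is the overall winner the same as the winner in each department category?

Yes

Humanities: the domestic pool 147/158 = 93.0%, Pool A 140/177 = 79.1% → the domestic pool
Engineering: the domestic pool 567/1177 = 48.2%, Pool A 337/883 = 38.2% → the domestic pool
Sciences: the domestic pool 1218/1486 = 82.0%, Pool A 802/1090 = 73.6% → the domestic pool
Medicine: the domestic pool 661/1926 = 34.3%, Pool A 277/1110 = 25.0% → the domestic pool
Overall: the domestic pool 2593/4747 = 54.6%, Pool A 1556/3260 = 47.7% → the domestic pool
The domestic pool wins overall and in every department group — no reversal.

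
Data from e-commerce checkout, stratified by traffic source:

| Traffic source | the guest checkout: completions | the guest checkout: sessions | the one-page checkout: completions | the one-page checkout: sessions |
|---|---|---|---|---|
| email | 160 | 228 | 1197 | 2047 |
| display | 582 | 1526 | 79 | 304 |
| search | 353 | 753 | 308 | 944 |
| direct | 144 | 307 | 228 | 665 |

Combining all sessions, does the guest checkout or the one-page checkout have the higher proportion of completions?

Email: the guest checkout 160/228 = 70.2%, the one-page checkout 1197/2047 = 58.5% → the guest checkout
Display: the guest checkout 582/1526 = 38.1%, the one-page checkout 79/304 = 26.0% → the guest checkout
Search: the guest checkout 353/753 = 46.9%, the one-page checkout 308/944 = 32.6% → the guest checkout
Direct: the guest checkout 144/307 = 46.9%, the one-page checkout 228/665 = 34.3% → the guest checkout
Overall: the guest checkout 1239/2814 = 44.0%, the one-page checkout 1812/3960 = 45.8% → the one-page checkout
(The guest checkout wins every traffic group but the one-page checkout wins overall — the guest checkout's sessions skew toward the low-rate display group.)

the one-page checkout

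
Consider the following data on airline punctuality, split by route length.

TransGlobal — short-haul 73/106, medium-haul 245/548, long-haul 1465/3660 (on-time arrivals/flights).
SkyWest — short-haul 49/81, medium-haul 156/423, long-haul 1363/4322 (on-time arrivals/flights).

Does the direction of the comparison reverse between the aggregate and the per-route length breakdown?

No

Short-haul: TransGlobal 73/106 = 68.9%, SkyWest 49/81 = 60.5% → TransGlobal
Medium-haul: TransGlobal 245/548 = 44.7%, SkyWest 156/423 = 36.9% → TransGlobal
Long-haul: TransGlobal 1465/3660 = 40.0%, SkyWest 1363/4322 = 31.5% → TransGlobal
Overall: TransGlobal 1783/4314 = 41.3%, SkyWest 1568/4826 = 32.5% → TransGlobal
TransGlobal wins overall and in every route group — no reversal.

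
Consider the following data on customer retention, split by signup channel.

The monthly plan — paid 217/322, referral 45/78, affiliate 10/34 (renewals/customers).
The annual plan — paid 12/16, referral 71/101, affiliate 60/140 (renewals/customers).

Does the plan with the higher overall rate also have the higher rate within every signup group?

No

Paid: the monthly plan 217/322 = 67.4%, the annual plan 12/16 = 75.0% → the annual plan
Referral: the monthly plan 45/78 = 57.7%, the annual plan 71/101 = 70.3% → the annual plan
Affiliate: the monthly plan 10/34 = 29.4%, the annual plan 60/140 = 42.9% → the annual plan
Overall: the monthly plan 272/434 = 62.7%, the annual plan 143/257 = 55.6% → the monthly plan
The annual plan wins each signup group but the monthly plan wins overall — the comparison reverses. The annual plan's customers skew toward affiliate, which has a lower base rate.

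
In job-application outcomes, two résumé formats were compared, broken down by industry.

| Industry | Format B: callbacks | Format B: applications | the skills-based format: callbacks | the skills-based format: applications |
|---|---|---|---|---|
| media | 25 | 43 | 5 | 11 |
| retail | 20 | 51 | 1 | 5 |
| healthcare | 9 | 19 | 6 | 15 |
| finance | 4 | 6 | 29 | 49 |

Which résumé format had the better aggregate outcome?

the skills-based format

Media: Format B 25/43 = 58.1%, the skills-based format 5/11 = 45.5% → Format B
Retail: Format B 20/51 = 39.2%, the skills-based format 1/5 = 20.0% → Format B
Healthcare: Format B 9/19 = 47.4%, the skills-based format 6/15 = 40.0% → Format B
Finance: Format B 4/6 = 66.7%, the skills-based format 29/49 = 59.2% → Format B
Overall: Format B 58/119 = 48.7%, the skills-based format 41/80 = 51.2% → the skills-based format
(Format B wins every industry group but the skills-based format wins overall — Format B's applications skew toward the low-rate retail group.)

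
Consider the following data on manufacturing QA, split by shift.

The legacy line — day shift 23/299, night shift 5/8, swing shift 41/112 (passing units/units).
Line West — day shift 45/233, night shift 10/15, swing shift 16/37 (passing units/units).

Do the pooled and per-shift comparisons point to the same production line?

Yes

Day shift: the legacy line 23/299 = 7.7%, Line West 45/233 = 19.3% → Line West
Night shift: the legacy line 5/8 = 62.5%, Line West 10/15 = 66.7% → Line West
Swing shift: the legacy line 41/112 = 36.6%, Line West 16/37 = 43.2% → Line West
Overall: the legacy line 69/419 = 16.5%, Line West 71/285 = 24.9% → Line West
Line West wins overall and in every shift group — no reversal.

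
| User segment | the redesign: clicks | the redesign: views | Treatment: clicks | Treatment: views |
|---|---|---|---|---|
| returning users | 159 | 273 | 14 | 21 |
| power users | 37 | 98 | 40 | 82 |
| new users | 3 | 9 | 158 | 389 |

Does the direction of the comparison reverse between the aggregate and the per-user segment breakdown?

Returning users: the redesign 159/273 = 58.2%, Treatment 14/21 = 66.7% → Treatment
Power users: the redesign 37/98 = 37.8%, Treatment 40/82 = 48.8% → Treatment
New users: the redesign 3/9 = 33.3%, Treatment 158/389 = 40.6% → Treatment
Overall: the redesign 199/380 = 52.4%, Treatment 212/492 = 43.1% → the redesign
Treatment wins each user group but the redesign wins overall — the comparison reverses. Treatment's views skew toward new users, which has a lower base rate.

Yes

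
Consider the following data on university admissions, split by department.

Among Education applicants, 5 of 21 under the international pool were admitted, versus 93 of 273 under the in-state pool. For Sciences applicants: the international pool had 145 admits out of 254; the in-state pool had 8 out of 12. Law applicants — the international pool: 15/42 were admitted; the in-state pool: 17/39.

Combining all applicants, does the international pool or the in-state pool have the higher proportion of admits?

the international pool

Education: the international pool 5/21 = 23.8%, the in-state pool 93/273 = 34.1% → the in-state pool
Sciences: the international pool 145/254 = 57.1%, the in-state pool 8/12 = 66.7% → the in-state pool
Law: the international pool 15/42 = 35.7%, the in-state pool 17/39 = 43.6% → the in-state pool
Overall: the international pool 165/317 = 52.1%, the in-state pool 118/324 = 36.4% → the international pool
(The in-state pool wins every department group but the international pool wins overall — the in-state pool's applicants skew toward the low-rate Education group.)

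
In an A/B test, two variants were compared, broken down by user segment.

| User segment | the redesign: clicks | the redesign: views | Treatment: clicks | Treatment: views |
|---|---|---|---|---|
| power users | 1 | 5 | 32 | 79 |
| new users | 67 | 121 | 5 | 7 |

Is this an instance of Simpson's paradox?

Yes

Power users: the redesign 1/5 = 20.0%, Treatment 32/79 = 40.5% → Treatment
New users: the redesign 67/121 = 55.4%, Treatment 5/7 = 71.4% → Treatment
Overall: the redesign 68/126 = 54.0%, Treatment 37/86 = 43.0% → the redesign
Treatment wins each user group but the redesign wins overall — the comparison reverses. Treatment's views skew toward power users, which has a lower base rate.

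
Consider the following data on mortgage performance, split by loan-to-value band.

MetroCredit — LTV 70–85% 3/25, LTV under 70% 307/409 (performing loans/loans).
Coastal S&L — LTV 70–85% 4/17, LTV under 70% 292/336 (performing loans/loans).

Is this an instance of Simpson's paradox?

No

LTV 70–85%: MetroCredit 3/25 = 12.0%, Coastal S&L 4/17 = 23.5% → Coastal S&L
LTV under 70%: MetroCredit 307/409 = 75.1%, Coastal S&L 292/336 = 86.9% → Coastal S&L
Overall: MetroCredit 310/434 = 71.4%, Coastal S&L 296/353 = 83.9% → Coastal S&L
Coastal S&L wins overall and in every loan-to-value group — no reversal.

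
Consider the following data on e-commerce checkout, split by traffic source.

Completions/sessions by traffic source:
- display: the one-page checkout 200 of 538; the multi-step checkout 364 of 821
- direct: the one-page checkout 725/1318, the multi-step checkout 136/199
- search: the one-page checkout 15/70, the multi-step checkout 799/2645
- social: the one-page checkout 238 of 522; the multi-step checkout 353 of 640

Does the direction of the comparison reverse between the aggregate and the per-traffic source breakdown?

Display: the one-page checkout 200/538 = 37.2%, the multi-step checkout 364/821 = 44.3% → the multi-step checkout
Direct: the one-page checkout 725/1318 = 55.0%, the multi-step checkout 136/199 = 68.3% → the multi-step checkout
Search: the one-page checkout 15/70 = 21.4%, the multi-step checkout 799/2645 = 30.2% → the multi-step checkout
Social: the one-page checkout 238/522 = 45.6%, the multi-step checkout 353/640 = 55.2% → the multi-step checkout
Overall: the one-page checkout 1178/2448 = 48.1%, the multi-step checkout 1652/4305 = 38.4% → the one-page checkout
The multi-step checkout wins each traffic group but the one-page checkout wins overall — the comparison reverses. The multi-step checkout's sessions skew toward search, which has a lower base rate.

Yes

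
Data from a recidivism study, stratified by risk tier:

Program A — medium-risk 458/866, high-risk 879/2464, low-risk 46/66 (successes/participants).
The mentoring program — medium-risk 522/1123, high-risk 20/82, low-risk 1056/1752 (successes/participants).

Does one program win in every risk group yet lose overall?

Yes

Medium-risk: Program A 458/866 = 52.9%, the mentoring program 522/1123 = 46.5% → Program A
High-risk: Program A 879/2464 = 35.7%, the mentoring program 20/82 = 24.4% → Program A
Low-risk: Program A 46/66 = 69.7%, the mentoring program 1056/1752 = 60.3% → Program A
Overall: Program A 1383/3396 = 40.7%, the mentoring program 1598/2957 = 54.0% → the mentoring program
Program A wins each risk group but the mentoring program wins overall — the comparison reverses. Program A's participants skew toward high-risk, which has a lower base rate.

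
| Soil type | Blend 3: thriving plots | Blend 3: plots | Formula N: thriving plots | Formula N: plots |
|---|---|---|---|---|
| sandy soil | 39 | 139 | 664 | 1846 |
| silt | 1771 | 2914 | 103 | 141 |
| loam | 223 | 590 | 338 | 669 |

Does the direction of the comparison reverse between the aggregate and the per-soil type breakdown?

Sandy soil: Blend 3 39/139 = 28.1%, Formula N 664/1846 = 36.0% → Formula N
Silt: Blend 3 1771/2914 = 60.8%, Formula N 103/141 = 73.0% → Formula N
Loam: Blend 3 223/590 = 37.8%, Formula N 338/669 = 50.5% → Formula N
Overall: Blend 3 2033/3643 = 55.8%, Formula N 1105/2656 = 41.6% → Blend 3
Formula N wins each soil group but Blend 3 wins overall — the comparison reverses. Formula N's plots skew toward sandy soil, which has a lower base rate.

Yes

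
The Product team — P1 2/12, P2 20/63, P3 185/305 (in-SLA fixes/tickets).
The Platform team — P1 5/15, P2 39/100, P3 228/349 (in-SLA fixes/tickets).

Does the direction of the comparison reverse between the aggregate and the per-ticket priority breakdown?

P1: the Product team 2/12 = 16.7%, the Platform team 5/15 = 33.3% → the Platform team
P2: the Product team 20/63 = 31.7%, the Platform team 39/100 = 39.0% → the Platform team
P3: the Product team 185/305 = 60.7%, the Platform team 228/349 = 65.3% → the Platform team
Overall: the Product team 207/380 = 54.5%, the Platform team 272/464 = 58.6% → the Platform team
The Platform team wins overall and in every ticket group — no reversal.

No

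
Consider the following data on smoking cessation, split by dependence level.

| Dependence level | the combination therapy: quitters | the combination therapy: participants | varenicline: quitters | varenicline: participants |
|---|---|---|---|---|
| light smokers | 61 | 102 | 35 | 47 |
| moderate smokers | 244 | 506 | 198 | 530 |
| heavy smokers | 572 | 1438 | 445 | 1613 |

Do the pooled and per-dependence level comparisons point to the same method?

Light smokers: the combination therapy 61/102 = 59.8%, varenicline 35/47 = 74.5% → varenicline
Moderate smokers: the combination therapy 244/506 = 48.2%, varenicline 198/530 = 37.4% → the combination therapy
Heavy smokers: the combination therapy 572/1438 = 39.8%, varenicline 445/1613 = 27.6% → the combination therapy
Overall: the combination therapy 877/2046 = 42.9%, varenicline 678/2190 = 31.0% → the combination therapy
Neither sweeps: the combination therapy wins 2 of 3 groups, varenicline wins 1. The combination therapy wins overall but not every group — no Simpson reversal.

No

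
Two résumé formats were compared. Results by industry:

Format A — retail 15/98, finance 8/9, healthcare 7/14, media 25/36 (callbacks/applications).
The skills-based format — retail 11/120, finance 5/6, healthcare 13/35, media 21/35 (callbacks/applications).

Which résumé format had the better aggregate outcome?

Retail: Format A 15/98 = 15.3%, the skills-based format 11/120 = 9.2% → Format A
Finance: Format A 8/9 = 88.9%, the skills-based format 5/6 = 83.3% → Format A
Healthcare: Format A 7/14 = 50.0%, the skills-based format 13/35 = 37.1% → Format A
Media: Format A 25/36 = 69.4%, the skills-based format 21/35 = 60.0% → Format A
Overall: Format A 55/157 = 35.0%, the skills-based format 50/196 = 25.5% → Format A

Format A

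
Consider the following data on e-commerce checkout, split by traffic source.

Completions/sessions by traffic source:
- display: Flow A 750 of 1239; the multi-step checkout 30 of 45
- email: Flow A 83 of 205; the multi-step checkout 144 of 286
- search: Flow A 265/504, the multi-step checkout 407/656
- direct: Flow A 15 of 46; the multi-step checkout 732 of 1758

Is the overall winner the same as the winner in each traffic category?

No

Display: Flow A 750/1239 = 60.5%, the multi-step checkout 30/45 = 66.7% → the multi-step checkout
Email: Flow A 83/205 = 40.5%, the multi-step checkout 144/286 = 50.3% → the multi-step checkout
Search: Flow A 265/504 = 52.6%, the multi-step checkout 407/656 = 62.0% → the multi-step checkout
Direct: Flow A 15/46 = 32.6%, the multi-step checkout 732/1758 = 41.6% → the multi-step checkout
Overall: Flow A 1113/1994 = 55.8%, the multi-step checkout 1313/2745 = 47.8% → Flow A
The multi-step checkout wins each traffic group but Flow A wins overall — the comparison reverses. The multi-step checkout's sessions skew toward direct, which has a lower base rate.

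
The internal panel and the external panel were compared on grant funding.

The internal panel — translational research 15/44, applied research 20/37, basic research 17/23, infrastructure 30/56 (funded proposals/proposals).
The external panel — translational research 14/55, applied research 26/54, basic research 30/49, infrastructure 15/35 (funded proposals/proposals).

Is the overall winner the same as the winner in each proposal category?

Translational research: the internal panel 15/44 = 34.1%, the external panel 14/55 = 25.5% → the internal panel
Applied research: the internal panel 20/37 = 54.1%, the external panel 26/54 = 48.1% → the internal panel
Basic research: the internal panel 17/23 = 73.9%, the external panel 30/49 = 61.2% → the internal panel
Infrastructure: the internal panel 30/56 = 53.6%, the external panel 15/35 = 42.9% → the internal panel
Overall: the internal panel 82/160 = 51.2%, the external panel 85/193 = 44.0% → the internal panel
The internal panel wins overall and in every proposal group — no reversal.

Yes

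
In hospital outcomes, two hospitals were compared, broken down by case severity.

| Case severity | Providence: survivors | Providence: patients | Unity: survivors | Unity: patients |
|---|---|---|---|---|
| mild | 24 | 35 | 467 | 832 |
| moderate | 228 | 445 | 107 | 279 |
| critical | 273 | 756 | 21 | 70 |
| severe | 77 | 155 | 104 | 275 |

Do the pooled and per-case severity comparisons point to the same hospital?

Mild: Providence 24/35 = 68.6%, Unity 467/832 = 56.1% → Providence
Moderate: Providence 228/445 = 51.2%, Unity 107/279 = 38.4% → Providence
Critical: Providence 273/756 = 36.1%, Unity 21/70 = 30.0% → Providence
Severe: Providence 77/155 = 49.7%, Unity 104/275 = 37.8% → Providence
Overall: Providence 602/1391 = 43.3%, Unity 699/1456 = 48.0% → Unity
Providence wins each case group but Unity wins overall — the comparison reverses. Providence's patients skew toward critical, which has a lower base rate.

No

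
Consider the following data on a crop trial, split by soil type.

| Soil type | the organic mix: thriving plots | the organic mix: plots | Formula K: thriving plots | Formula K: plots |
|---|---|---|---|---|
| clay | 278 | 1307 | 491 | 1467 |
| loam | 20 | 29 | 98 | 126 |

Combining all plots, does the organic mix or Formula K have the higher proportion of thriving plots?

Clay: the organic mix 278/1307 = 21.3%, Formula K 491/1467 = 33.5% → Formula K
Loam: the organic mix 20/29 = 69.0%, Formula K 98/126 = 77.8% → Formula K
Overall: the organic mix 298/1336 = 22.3%, Formula K 589/1593 = 37.0% → Formula K

Formula K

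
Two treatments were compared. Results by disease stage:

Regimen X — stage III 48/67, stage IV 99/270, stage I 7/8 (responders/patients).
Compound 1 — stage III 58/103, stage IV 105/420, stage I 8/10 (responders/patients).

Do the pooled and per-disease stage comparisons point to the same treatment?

Stage III: Regimen X 48/67 = 71.6%, Compound 1 58/103 = 56.3% → Regimen X
Stage IV: Regimen X 99/270 = 36.7%, Compound 1 105/420 = 25.0% → Regimen X
Stage I: Regimen X 7/8 = 87.5%, Compound 1 8/10 = 80.0% → Regimen X
Overall: Regimen X 154/345 = 44.6%, Compound 1 171/533 = 32.1% → Regimen X
Regimen X wins overall and in every disease group — no reversal.

Yes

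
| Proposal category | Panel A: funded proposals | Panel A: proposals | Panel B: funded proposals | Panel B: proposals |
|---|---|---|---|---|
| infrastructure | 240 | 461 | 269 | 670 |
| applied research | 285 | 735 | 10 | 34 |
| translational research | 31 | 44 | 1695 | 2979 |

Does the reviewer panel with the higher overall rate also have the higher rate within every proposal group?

No

Infrastructure: Panel A 240/461 = 52.1%, Panel B 269/670 = 40.1% → Panel A
Applied research: Panel A 285/735 = 38.8%, Panel B 10/34 = 29.4% → Panel A
Translational research: Panel A 31/44 = 70.5%, Panel B 1695/2979 = 56.9% → Panel A
Overall: Panel A 556/1240 = 44.8%, Panel B 1974/3683 = 53.6% → Panel B
Panel A wins each proposal group but Panel B wins overall — the comparison reverses. Panel A's proposals skew toward applied research, which has a lower base rate.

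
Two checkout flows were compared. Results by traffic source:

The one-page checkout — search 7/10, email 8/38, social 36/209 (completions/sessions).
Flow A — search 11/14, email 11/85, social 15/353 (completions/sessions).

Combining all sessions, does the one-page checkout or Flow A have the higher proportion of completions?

Search: the one-page checkout 7/10 = 70.0%, Flow A 11/14 = 78.6% → Flow A
Email: the one-page checkout 8/38 = 21.1%, Flow A 11/85 = 12.9% → the one-page checkout
Social: the one-page checkout 36/209 = 17.2%, Flow A 15/353 = 4.2% → the one-page checkout
Overall: the one-page checkout 51/257 = 19.8%, Flow A 37/452 = 8.2% → the one-page checkout
(Neither sweeps every traffic group, but the one-page checkout has the higher pooled rate.)

the one-page checkout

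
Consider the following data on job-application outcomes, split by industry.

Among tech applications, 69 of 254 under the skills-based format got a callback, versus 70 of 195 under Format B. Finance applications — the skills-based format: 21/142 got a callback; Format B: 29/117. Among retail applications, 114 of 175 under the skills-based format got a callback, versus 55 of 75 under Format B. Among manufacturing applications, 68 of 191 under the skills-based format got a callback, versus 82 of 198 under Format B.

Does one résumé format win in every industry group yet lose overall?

No

Tech: the skills-based format 69/254 = 27.2%, Format B 70/195 = 35.9% → Format B
Finance: the skills-based format 21/142 = 14.8%, Format B 29/117 = 24.8% → Format B
Retail: the skills-based format 114/175 = 65.1%, Format B 55/75 = 73.3% → Format B
Manufacturing: the skills-based format 68/191 = 35.6%, Format B 82/198 = 41.4% → Format B
Overall: the skills-based format 272/762 = 35.7%, Format B 236/585 = 40.3% → Format B
Format B wins overall and in every industry group — no reversal.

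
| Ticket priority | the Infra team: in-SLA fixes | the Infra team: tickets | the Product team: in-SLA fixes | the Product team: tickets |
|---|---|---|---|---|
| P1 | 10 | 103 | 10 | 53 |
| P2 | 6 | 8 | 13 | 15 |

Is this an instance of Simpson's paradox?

No

P1: the Infra team 10/103 = 9.7%, the Product team 10/53 = 18.9% → the Product team
P2: the Infra team 6/8 = 75.0%, the Product team 13/15 = 86.7% → the Product team
Overall: the Infra team 16/111 = 14.4%, the Product team 23/68 = 33.8% → the Product team
The Product team wins overall and in every ticket group — no reversal.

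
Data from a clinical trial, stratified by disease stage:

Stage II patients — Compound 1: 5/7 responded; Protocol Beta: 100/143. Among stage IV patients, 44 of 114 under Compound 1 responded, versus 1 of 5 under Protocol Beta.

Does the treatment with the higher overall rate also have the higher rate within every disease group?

Stage II: Compound 1 5/7 = 71.4%, Protocol Beta 100/143 = 69.9% → Compound 1
Stage IV: Compound 1 44/114 = 38.6%, Protocol Beta 1/5 = 20.0% → Compound 1
Overall: Compound 1 49/121 = 40.5%, Protocol Beta 101/148 = 68.2% → Protocol Beta
Compound 1 wins each disease group but Protocol Beta wins overall — the comparison reverses. Compound 1's patients skew toward stage IV, which has a lower base rate.

No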